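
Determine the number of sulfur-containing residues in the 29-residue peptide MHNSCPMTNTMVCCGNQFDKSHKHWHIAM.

The sulfur-bearing residues are cysteine (–SH) and methionine (–S–CH₃).
Matching residues: M1, C5, M7, M11, C13, C14, M29.

7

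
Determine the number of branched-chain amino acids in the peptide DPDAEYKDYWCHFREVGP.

1

The BCAAs are Val, Leu, and Ile — aliphatic side chains with a branch point.
Matching residues: V16.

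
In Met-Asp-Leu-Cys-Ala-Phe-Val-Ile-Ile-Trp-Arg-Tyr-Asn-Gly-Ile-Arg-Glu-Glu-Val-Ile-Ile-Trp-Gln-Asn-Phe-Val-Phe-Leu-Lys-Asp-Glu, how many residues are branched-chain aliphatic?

10

V, L, and I make up the branched-chain aliphatic group.
Matching residues: Leu3, Val7, Ile8, Ile9, Ile15, Val19, Ile20, Ile21, Val26, Leu28.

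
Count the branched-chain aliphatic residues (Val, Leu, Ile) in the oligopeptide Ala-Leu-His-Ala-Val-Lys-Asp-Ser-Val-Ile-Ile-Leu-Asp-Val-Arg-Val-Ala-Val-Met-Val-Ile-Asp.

Matching residues: Leu2, Val5, Val9, Ile10, Ile11, Leu12, Val14, Val16, Val18, Val20, Ile21.

11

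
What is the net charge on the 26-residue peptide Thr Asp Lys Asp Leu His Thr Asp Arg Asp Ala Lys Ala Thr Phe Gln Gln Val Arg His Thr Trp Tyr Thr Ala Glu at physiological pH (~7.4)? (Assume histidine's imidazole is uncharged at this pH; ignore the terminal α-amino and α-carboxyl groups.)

The side chains ionized at physiological pH are Lys/Arg (+1) and Asp/Glu (−1); with His treated as neutral, nothing else contributes.
Positive (K, R): Lys3, Arg9, Lys12, Arg19 → +4.
Negative (D, E): Asp2, Asp4, Asp8, Asp10, Glu26 → −5.
Net charge = (+4) + (−5) = −1.

-1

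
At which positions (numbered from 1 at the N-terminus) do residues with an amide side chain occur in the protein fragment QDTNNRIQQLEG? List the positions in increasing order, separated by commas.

1, 4, 5, 8, 9

Only N (asparagine) and Q (glutamine) carry a side-chain carboxamide.
Matching residues: Q1, N4, N5, Q8, Q9.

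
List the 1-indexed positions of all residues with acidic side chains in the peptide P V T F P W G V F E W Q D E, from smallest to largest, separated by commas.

10, 13, 14

Aspartate (D) and glutamate (E) have carboxylic-acid side chains and are the acidic amino acids.
Matching residues: E10, D13, E14.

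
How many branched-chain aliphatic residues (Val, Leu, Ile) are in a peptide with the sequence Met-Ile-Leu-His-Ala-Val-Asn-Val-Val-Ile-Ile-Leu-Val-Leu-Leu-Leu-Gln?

Matching residues: Ile2, Leu3, Val6, Val8, Val9, Ile10, Ile11, Leu12, Val13, Leu14, Leu15, Leu16.

12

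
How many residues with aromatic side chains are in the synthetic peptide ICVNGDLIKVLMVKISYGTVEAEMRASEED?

The aromatic amino acids are Phe (F, benzyl), Trp (W, indole), and Tyr (Y, phenol).
Matching residues: Y17.

1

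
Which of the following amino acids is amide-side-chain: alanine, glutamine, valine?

glutamine

Asparagine (N) and glutamine (Q) have uncharged amide side chains.
Of the listed options, only glutamine belongs to this group.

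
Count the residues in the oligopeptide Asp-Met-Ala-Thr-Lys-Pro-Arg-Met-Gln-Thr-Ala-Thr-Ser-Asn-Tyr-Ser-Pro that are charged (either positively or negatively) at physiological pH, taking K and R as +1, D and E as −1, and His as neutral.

Charged side chains at pH ~7.4: K, R (positive); D, E (negative).
Matching residues: Asp1, Lys5, Arg7.

3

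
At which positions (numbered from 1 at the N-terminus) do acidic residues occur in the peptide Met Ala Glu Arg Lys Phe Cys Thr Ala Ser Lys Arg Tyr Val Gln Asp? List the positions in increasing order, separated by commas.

3, 16

Aspartate (D) and glutamate (E) have carboxylic-acid side chains and are the acidic amino acids.
Matching residues: Glu3, Asp16.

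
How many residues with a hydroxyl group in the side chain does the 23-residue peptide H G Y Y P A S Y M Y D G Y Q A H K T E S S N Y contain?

10

Serine (S), threonine (T), and tyrosine (Y) each carry a hydroxyl group on the side chain.
Matching residues: Y3, Y4, S7, Y8, Y10, Y13, T18, S20, S21, Y23.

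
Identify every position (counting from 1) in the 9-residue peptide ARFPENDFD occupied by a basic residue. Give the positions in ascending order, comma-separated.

K, R, and H are the three residues with basic side chains (ε-amine, guanidinium, and imidazole respectively).
Matching residues: R2.

2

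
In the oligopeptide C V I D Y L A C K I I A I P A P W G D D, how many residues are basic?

1

Lysine (K), arginine (R), and histidine (H) have basic, nitrogen-containing side chains.
Matching residues: K9.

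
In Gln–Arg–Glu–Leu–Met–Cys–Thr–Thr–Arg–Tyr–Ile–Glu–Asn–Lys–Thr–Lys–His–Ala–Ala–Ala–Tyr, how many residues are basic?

The basic amino acids are Lys (K), Arg (R), and His (H).
Matching residues: Arg2, Arg9, Lys14, Lys16, His17.

5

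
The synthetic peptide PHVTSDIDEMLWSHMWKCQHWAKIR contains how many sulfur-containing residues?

3

The sulfur-bearing residues are cysteine (–SH) and methionine (–S–CH₃).
Matching residues: M10, M15, C18.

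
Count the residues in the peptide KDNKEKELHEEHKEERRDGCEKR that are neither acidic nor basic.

Acidic: D, E. Basic: K, R, H. All other residues are neither.
Matching residues: N3, L8, G19, C20.

4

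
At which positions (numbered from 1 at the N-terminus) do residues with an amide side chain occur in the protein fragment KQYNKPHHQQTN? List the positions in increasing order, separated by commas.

Only N (asparagine) and Q (glutamine) carry a side-chain carboxamide.
Matching residues: Q2, N4, Q9, Q10, N12.

2, 4, 9, 10, 12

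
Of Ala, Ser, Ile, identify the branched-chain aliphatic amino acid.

Ile

The BCAAs are Val, Leu, and Ile — aliphatic side chains with a branch point.
Of the listed options, only Ile belongs to this group.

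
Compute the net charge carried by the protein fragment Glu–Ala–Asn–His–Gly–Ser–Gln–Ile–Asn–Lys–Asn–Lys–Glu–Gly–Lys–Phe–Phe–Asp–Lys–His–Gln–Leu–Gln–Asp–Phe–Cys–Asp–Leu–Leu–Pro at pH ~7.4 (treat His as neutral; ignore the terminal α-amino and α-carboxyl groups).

-1

Near pH 7.4, K and R contribute +1 each, D and E contribute −1 each, and every other side chain (His included, as stated) is uncharged.
Positive (K, R): Lys10, Lys12, Lys15, Lys19 → +4.
Negative (D, E): Glu1, Glu13, Asp18, Asp24, Asp27 → −5.
Net charge = (+4) + (−5) = −1.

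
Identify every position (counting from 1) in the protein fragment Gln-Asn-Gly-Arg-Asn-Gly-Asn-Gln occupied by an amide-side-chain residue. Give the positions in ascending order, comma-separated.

Only N (asparagine) and Q (glutamine) carry a side-chain carboxamide.
Matching residues: Gln1, Asn2, Asn5, Asn7, Gln8.

1, 2, 5, 7, 8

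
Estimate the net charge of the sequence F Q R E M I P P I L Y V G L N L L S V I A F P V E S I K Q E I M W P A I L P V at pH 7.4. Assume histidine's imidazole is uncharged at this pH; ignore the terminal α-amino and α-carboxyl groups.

At pH ~7.4 the Lys and Arg side chains are protonated (+1), the Asp and Glu side chains are deprotonated (−1), and with His taken as neutral all other side chains carry no charge.
Positive (K, R): R3, K28 → +2.
Negative (D, E): E4, E25, E30 → −3.
Net charge = (+2) + (−3) = −1.

-1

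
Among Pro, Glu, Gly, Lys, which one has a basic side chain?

Lys

The basic amino acids are Lys (K), Arg (R), and His (H).
Of the listed options, only Lys belongs to this group.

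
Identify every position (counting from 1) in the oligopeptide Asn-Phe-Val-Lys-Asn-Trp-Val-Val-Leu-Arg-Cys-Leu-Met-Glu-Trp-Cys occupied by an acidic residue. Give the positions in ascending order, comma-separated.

Matching residues: Glu14.

14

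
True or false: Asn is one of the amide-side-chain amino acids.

Asparagine (N) and glutamine (Q) have uncharged amide side chains.
Asparagine is in this group.

True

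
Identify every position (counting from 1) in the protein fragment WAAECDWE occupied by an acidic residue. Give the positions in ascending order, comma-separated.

4, 6, 8

Aspartate (D) and glutamate (E) have carboxylic-acid side chains and are the acidic amino acids.
Matching residues: E4, D6, E8.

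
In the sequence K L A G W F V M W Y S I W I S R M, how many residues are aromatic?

5

F, W, and Y each carry an aromatic ring on the side chain.
Matching residues: W5, F6, W9, Y10, W13.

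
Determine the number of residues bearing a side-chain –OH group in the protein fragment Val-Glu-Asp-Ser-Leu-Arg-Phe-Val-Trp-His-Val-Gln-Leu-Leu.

Serine (S), threonine (T), and tyrosine (Y) each carry a hydroxyl group on the side chain.
Matching residues: Ser4.

1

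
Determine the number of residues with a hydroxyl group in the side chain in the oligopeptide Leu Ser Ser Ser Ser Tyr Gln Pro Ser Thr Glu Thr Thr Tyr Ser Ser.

12

Serine (S), threonine (T), and tyrosine (Y) each carry a hydroxyl group on the side chain.
Matching residues: Ser2, Ser3, Ser4, Ser5, Tyr6, Ser9, Thr10, Thr12, Thr13, Tyr14, Ser15, Ser16.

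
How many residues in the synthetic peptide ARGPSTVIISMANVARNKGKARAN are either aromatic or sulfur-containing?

1

Aromatic: F, W, Y. Sulfur-containing: C, M.
Aromatic residues here: none (0).
Sulfur-containing residues here: M11 (1).
The two groups share no amino acid, so total = 0 + 1 = 1.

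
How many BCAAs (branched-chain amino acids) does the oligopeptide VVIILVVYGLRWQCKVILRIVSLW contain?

V, L, and I make up the branched-chain aliphatic group.
Matching residues: V1, V2, I3, I4, L5, V6, V7, L10, V16, I17, L18, I20, V21, L23.

14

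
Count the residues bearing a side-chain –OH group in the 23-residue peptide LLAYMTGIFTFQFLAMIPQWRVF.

Serine (S), threonine (T), and tyrosine (Y) each carry a hydroxyl group on the side chain.
Matching residues: Y4, T6, T10.

3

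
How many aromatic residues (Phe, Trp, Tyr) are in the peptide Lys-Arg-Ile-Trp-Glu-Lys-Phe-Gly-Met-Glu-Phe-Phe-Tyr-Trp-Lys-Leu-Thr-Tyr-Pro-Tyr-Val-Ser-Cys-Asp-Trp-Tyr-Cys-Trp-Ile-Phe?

12

Matching residues: Trp4, Phe7, Phe11, Phe12, Tyr13, Trp14, Tyr18, Tyr20, Trp25, Tyr26, Trp28, Phe30.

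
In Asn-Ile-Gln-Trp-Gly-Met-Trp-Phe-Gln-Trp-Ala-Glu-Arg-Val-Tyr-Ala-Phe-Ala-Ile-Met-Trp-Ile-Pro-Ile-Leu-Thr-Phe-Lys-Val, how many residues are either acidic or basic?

Acidic: D, E. Basic: H, K, R.
Acidic residues here: Glu12 (1).
Basic residues here: Arg13, Lys28 (2).
The two groups share no amino acid, so total = 1 + 2 = 3.

3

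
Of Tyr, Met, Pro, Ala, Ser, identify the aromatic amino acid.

Tyr

Phenylalanine (F), tryptophan (W), and tyrosine (Y) have aromatic ring side chains.
Of the listed options, only Tyr belongs to this group.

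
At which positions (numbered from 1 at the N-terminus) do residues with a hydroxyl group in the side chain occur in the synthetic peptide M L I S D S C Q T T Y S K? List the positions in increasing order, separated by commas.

4, 6, 9, 10, 11, 12

Serine (S), threonine (T), and tyrosine (Y) each carry a hydroxyl group on the side chain.
Matching residues: S4, S6, T9, T10, Y11, S12.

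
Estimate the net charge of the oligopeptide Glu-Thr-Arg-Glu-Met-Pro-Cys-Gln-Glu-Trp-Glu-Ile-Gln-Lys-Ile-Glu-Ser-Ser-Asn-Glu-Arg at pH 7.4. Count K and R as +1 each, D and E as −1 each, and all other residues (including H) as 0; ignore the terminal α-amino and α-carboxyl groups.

Positive (K, R): Arg3, Lys14, Arg21 → +3.
Negative (D, E): Glu1, Glu4, Glu9, Glu11, Glu16, Glu20 → −6.
Net charge = (+3) + (−6) = −3.

-3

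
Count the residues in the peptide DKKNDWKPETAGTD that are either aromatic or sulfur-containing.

1

Aromatic: F, W, Y. Sulfur-containing: C, M.
Aromatic residues here: W6 (1).
Sulfur-containing residues here: none (0).
The two groups share no amino acid, so total = 1 + 0 = 1.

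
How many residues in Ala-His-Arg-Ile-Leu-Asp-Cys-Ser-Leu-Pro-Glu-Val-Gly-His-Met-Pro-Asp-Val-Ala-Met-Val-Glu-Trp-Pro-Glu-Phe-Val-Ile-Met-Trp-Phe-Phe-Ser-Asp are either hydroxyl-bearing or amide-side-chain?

Hydroxyl-bearing: S, T, Y. Amide-side-chain: N, Q.
Hydroxyl-bearing residues here: Ser8, Ser33 (2).
Amide-side-chain residues here: none (0).
The two groups share no amino acid, so total = 2 + 0 = 2.

2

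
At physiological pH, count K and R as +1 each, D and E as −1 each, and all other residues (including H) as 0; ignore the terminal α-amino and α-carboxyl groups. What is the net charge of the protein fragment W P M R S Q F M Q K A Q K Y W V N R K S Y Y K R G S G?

+7

Positive (K, R): R4, K10, K13, R18, K19, K23, R24 → +7.
Negative (D, E): none → −0.
Net charge = (+7) + (−0) = +7.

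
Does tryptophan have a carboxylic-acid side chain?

No

Only D (aspartate) and E (glutamate) carry a side-chain carboxylic acid.
Tryptophan is not in this group.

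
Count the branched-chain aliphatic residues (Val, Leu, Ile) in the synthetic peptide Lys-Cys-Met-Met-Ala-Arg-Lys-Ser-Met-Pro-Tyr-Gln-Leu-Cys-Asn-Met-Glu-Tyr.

1

Matching residues: Leu13.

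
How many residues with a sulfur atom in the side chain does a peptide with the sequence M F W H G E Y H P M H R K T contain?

Only Cys (C) and Met (M) have a sulfur atom in the side chain.
Matching residues: M1, M10.

2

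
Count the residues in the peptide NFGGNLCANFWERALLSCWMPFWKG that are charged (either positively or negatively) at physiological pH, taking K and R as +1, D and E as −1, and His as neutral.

Charged side chains at pH ~7.4: K, R (positive); D, E (negative).
Matching residues: E12, R13, K24.

3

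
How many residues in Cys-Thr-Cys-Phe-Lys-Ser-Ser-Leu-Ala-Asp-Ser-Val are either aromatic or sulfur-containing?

Aromatic: F, W, Y. Sulfur-containing: C, M.
Aromatic residues here: Phe4 (1).
Sulfur-containing residues here: Cys1, Cys3 (2).
The two groups share no amino acid, so total = 1 + 2 = 3.

3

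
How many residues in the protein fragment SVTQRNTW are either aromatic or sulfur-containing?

1

Aromatic: F, W, Y. Sulfur-containing: C, M.
Aromatic residues here: W8 (1).
Sulfur-containing residues here: none (0).
The two groups share no amino acid, so total = 1 + 0 = 1.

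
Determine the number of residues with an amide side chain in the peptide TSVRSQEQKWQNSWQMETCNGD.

Asparagine (N) and glutamine (Q) have uncharged amide side chains.
Matching residues: Q6, Q8, Q11, N12, Q15, N20.

6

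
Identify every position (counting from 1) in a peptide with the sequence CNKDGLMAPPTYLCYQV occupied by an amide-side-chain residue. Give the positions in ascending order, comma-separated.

Only N (asparagine) and Q (glutamine) carry a side-chain carboxamide.
Matching residues: N2, Q16.

2, 16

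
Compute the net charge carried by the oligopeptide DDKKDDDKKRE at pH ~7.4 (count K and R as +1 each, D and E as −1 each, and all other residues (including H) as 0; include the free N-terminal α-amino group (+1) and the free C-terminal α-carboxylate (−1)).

Positive (K, R): K3, K4, K8, K9, R10 → +5.
Negative (D, E): D1, D2, D5, D6, D7, E11 → −6.
The N-terminus (+1) and C-terminus (−1) cancel.
Net charge = (+5) + (−6) = −1.

-1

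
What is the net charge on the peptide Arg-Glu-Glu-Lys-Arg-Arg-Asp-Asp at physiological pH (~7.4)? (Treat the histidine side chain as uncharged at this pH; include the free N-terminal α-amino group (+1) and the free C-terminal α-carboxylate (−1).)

Near pH 7.4, K and R contribute +1 each, D and E contribute −1 each, and every other side chain (His included, as stated) is uncharged.
Positive (K, R): Arg1, Lys4, Arg5, Arg6 → +4.
Negative (D, E): Glu2, Glu3, Asp7, Asp8 → −4.
The N-terminus (+1) and C-terminus (−1) cancel.
Net charge = (+4) + (−4) = 0.

0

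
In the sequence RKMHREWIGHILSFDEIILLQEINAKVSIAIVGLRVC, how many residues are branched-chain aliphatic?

Valine (V), leucine (L), and isoleucine (I) are the branched-chain amino acids.
Matching residues: I8, I11, L12, I17, I18, L19, L20, I23, V27, I29, I31, V32, L34, V36.

14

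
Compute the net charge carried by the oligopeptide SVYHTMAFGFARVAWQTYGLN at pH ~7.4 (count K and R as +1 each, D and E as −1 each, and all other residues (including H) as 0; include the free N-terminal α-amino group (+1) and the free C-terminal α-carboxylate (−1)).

+1

Positive (K, R): R12 → +1.
Negative (D, E): none → −0.
The N-terminus (+1) and C-terminus (−1) cancel.
Net charge = (+1) + (−0) = +1.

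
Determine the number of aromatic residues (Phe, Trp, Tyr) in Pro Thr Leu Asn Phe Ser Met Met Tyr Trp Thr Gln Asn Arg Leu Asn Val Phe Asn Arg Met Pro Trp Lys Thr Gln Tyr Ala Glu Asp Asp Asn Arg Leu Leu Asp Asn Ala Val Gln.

6

Matching residues: Phe5, Tyr9, Trp10, Phe18, Trp23, Tyr27.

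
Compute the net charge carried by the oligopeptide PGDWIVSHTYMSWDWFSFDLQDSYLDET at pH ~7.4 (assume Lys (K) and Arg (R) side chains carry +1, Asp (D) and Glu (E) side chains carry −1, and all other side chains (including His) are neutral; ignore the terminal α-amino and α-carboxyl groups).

-6

Positive (K, R): none → +0.
Negative (D, E): D3, D14, D19, D22, D26, E27 → −6.
Net charge = (+0) + (−6) = −6.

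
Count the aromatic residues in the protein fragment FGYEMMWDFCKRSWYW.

F, W, and Y each carry an aromatic ring on the side chain.
Matching residues: F1, Y3, W7, F9, W14, Y15, W16.

7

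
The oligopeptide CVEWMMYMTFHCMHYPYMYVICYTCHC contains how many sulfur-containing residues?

The sulfur-bearing residues are cysteine (–SH) and methionine (–S–CH₃).
Matching residues: C1, M5, M6, M8, C12, M13, M18, C22, C25, C27.

10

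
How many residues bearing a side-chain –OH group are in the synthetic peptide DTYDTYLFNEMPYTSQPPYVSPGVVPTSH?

11

The –OH-bearing residues are Ser, Thr (aliphatic alcohols), and Tyr (phenol).
Matching residues: T2, Y3, T5, Y6, Y13, T14, S15, Y19, S21, T27, S28.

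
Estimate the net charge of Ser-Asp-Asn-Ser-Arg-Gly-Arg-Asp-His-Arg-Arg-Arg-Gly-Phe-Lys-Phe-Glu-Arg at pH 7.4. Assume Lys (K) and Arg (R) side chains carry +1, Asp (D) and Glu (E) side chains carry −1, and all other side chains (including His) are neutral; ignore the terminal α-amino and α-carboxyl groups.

+4

Positive (K, R): Arg5, Arg7, Arg10, Arg11, Arg12, Lys15, Arg18 → +7.
Negative (D, E): Asp2, Asp8, Glu17 → −3.
Net charge = (+7) + (−3) = +4.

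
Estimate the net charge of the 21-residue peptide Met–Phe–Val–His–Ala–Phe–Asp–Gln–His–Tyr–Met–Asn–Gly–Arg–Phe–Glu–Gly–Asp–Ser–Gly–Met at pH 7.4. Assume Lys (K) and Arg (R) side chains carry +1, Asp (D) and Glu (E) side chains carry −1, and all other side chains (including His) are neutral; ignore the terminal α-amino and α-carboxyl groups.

Positive (K, R): Arg14 → +1.
Negative (D, E): Asp7, Glu16, Asp18 → −3.
Net charge = (+1) + (−3) = −2.

-2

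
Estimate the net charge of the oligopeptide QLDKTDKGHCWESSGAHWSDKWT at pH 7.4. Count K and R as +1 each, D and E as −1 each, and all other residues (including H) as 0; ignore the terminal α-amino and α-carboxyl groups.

Positive (K, R): K4, K7, K21 → +3.
Negative (D, E): D3, D6, E12, D20 → −4.
Net charge = (+3) + (−4) = −1.

-1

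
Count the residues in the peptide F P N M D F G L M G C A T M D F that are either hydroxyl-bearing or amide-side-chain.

Hydroxyl-bearing: S, T, Y. Amide-side-chain: N, Q.
Hydroxyl-bearing residues here: T13 (1).
Amide-side-chain residues here: N3 (1).
The two groups share no amino acid, so total = 1 + 1 = 2.

2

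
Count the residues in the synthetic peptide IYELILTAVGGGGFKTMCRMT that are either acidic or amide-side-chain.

1

Acidic: D, E. Amide-side-chain: N, Q.
Acidic residues here: E3 (1).
Amide-side-chain residues here: none (0).
The two groups share no amino acid, so total = 1 + 0 = 1.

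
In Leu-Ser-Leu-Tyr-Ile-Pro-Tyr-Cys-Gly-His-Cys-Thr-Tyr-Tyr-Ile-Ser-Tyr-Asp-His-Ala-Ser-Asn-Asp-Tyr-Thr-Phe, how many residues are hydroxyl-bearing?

11

S, T, and Y are the three residues with a side-chain hydroxyl.
Matching residues: Ser2, Tyr4, Tyr7, Thr12, Tyr13, Tyr14, Ser16, Tyr17, Ser21, Tyr24, Thr25.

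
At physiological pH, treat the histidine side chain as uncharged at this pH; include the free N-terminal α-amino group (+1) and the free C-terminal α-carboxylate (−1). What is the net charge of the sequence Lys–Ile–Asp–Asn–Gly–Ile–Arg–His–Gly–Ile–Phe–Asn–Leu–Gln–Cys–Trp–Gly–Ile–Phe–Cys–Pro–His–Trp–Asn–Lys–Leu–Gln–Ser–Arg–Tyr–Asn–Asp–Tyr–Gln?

+2

At pH ~7.4 the Lys and Arg side chains are protonated (+1), the Asp and Glu side chains are deprotonated (−1), and with His taken as neutral all other side chains carry no charge.
Positive (K, R): Lys1, Arg7, Lys25, Arg29 → +4.
Negative (D, E): Asp3, Asp32 → −2.
The N-terminus (+1) and C-terminus (−1) cancel.
Net charge = (+4) + (−2) = +2.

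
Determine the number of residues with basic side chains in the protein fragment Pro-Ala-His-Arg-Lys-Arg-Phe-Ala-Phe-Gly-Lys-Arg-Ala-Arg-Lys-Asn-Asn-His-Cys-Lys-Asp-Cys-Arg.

Lysine (K), arginine (R), and histidine (H) have basic, nitrogen-containing side chains.
Matching residues: His3, Arg4, Lys5, Arg6, Lys11, Arg12, Arg14, Lys15, His18, Lys20, Arg23.

11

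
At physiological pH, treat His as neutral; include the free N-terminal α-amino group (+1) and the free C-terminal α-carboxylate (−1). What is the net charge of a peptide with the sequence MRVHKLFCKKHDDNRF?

+3

At pH ~7.4 the Lys and Arg side chains are protonated (+1), the Asp and Glu side chains are deprotonated (−1), and with His taken as neutral all other side chains carry no charge.
Positive (K, R): R2, K5, K9, K10, R15 → +5.
Negative (D, E): D12, D13 → −2.
The N-terminus (+1) and C-terminus (−1) cancel.
Net charge = (+5) + (−2) = +3.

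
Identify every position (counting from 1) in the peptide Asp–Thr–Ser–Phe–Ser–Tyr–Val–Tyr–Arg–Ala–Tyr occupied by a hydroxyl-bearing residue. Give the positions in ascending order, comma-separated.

S, T, and Y are the three residues with a side-chain hydroxyl.
Matching residues: Thr2, Ser3, Ser5, Tyr6, Tyr8, Tyr11.

2, 3, 5, 6, 8, 11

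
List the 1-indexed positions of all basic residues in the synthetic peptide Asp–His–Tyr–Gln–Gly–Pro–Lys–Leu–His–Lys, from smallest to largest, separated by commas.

2, 7, 9, 10

The basic amino acids are Lys (K), Arg (R), and His (H).
Matching residues: His2, Lys7, His9, Lys10.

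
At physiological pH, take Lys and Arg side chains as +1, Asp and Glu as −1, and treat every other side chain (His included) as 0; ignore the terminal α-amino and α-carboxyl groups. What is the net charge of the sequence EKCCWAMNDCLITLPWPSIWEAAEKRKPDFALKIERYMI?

0

Positive (K, R): K2, K25, R26, K27, K33, R36 → +6.
Negative (D, E): E1, D9, E21, E24, D29, E35 → −6.
Net charge = (+6) + (−6) = 0.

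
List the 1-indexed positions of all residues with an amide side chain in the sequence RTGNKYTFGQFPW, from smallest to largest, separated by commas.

The amide-side-chain residues are Asn (N) and Gln (Q).
Matching residues: N4, Q10.

4, 10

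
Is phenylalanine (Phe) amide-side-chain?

No

The amide-side-chain residues are Asn (N) and Gln (Q).
Phenylalanine is not in this group.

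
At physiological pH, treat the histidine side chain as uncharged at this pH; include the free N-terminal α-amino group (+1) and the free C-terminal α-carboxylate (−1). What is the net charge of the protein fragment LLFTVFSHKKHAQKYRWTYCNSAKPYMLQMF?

+5

At pH ~7.4 the Lys and Arg side chains are protonated (+1), the Asp and Glu side chains are deprotonated (−1), and with His taken as neutral all other side chains carry no charge.
Positive (K, R): K9, K10, K14, R16, K24 → +5.
Negative (D, E): none → −0.
The N-terminus (+1) and C-terminus (−1) cancel.
Net charge = (+5) + (−0) = +5.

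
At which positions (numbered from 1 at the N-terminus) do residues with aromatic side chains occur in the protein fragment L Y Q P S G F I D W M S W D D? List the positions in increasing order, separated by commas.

2, 7, 10, 13

Phenylalanine (F), tryptophan (W), and tyrosine (Y) have aromatic ring side chains.
Matching residues: Y2, F7, W10, W13.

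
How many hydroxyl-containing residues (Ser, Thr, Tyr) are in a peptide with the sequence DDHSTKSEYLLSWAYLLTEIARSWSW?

Matching residues: S4, T5, S7, Y9, S12, Y15, T18, S23, S25.

9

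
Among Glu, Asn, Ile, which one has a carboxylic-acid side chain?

Glu

The acidic residues are Asp (D) and Glu (E), whose side chains end in a carboxylate group.
Of the listed options, only Glu belongs to this group.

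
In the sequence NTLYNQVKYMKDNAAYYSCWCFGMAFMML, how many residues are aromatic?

7

Phenylalanine (F), tryptophan (W), and tyrosine (Y) have aromatic ring side chains.
Matching residues: Y4, Y9, Y16, Y17, W20, F22, F26.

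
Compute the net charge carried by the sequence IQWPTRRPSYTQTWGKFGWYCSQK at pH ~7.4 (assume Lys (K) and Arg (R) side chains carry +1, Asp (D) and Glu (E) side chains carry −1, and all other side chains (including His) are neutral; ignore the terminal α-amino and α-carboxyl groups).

Positive (K, R): R6, R7, K16, K24 → +4.
Negative (D, E): none → −0.
Net charge = (+4) + (−0) = +4.

+4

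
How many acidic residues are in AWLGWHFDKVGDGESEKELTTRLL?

5

Aspartate (D) and glutamate (E) have carboxylic-acid side chains and are the acidic amino acids.
Matching residues: D8, D12, E14, E16, E18.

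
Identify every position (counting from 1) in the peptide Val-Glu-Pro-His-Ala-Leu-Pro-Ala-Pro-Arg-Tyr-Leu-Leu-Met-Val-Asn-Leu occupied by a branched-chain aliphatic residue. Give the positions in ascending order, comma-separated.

1, 6, 12, 13, 15, 17

Valine (V), leucine (L), and isoleucine (I) are the branched-chain amino acids.
Matching residues: Val1, Leu6, Leu12, Leu13, Val15, Leu17.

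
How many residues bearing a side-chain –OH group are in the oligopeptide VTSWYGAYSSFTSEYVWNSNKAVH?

10

The –OH-bearing residues are Ser, Thr (aliphatic alcohols), and Tyr (phenol).
Matching residues: T2, S3, Y5, Y8, S9, S10, T12, S13, Y15, S19.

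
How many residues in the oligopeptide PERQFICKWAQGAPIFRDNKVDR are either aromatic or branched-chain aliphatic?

Aromatic: F, W, Y. Branched-chain aliphatic: I, L, V.
Aromatic residues here: F5, W9, F16 (3).
Branched-chain aliphatic residues here: I6, I15, V21 (3).
The two groups share no amino acid, so total = 3 + 3 = 6.

6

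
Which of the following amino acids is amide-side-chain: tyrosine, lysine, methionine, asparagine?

asparagine

Asparagine (N) and glutamine (Q) have uncharged amide side chains.
Of the listed options, only asparagine belongs to this group.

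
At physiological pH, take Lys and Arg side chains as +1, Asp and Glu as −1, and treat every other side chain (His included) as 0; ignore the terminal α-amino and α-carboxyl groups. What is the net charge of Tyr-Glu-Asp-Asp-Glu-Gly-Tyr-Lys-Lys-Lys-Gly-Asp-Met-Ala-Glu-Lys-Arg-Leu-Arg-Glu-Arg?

Positive (K, R): Lys8, Lys9, Lys10, Lys16, Arg17, Arg19, Arg21 → +7.
Negative (D, E): Glu2, Asp3, Asp4, Glu5, Asp12, Glu15, Glu20 → −7.
Net charge = (+7) + (−7) = 0.

0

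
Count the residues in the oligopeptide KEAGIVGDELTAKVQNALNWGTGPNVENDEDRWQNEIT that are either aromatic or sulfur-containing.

2

Aromatic: F, W, Y. Sulfur-containing: C, M.
Aromatic residues here: W20, W33 (2).
Sulfur-containing residues here: none (0).
The two groups share no amino acid, so total = 2 + 0 = 2.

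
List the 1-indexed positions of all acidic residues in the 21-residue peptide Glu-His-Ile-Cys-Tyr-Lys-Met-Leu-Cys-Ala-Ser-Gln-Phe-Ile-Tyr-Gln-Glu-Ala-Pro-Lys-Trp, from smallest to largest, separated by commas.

1, 17

Only D (aspartate) and E (glutamate) carry a side-chain carboxylic acid.
Matching residues: Glu1, Glu17.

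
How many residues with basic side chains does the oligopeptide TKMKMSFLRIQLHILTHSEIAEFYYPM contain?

5

The basic amino acids are Lys (K), Arg (R), and His (H).
Matching residues: K2, K4, R9, H13, H17.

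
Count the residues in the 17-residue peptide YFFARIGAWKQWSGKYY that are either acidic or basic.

Acidic: D, E. Basic: H, K, R.
Acidic residues here: none (0).
Basic residues here: R5, K10, K15 (3).
The two groups share no amino acid, so total = 0 + 3 = 3.

3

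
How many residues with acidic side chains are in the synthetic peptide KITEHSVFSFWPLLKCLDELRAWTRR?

Only D (aspartate) and E (glutamate) carry a side-chain carboxylic acid.
Matching residues: E4, D18, E19.

3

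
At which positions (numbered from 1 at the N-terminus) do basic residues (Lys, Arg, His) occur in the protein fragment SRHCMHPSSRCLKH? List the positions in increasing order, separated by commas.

2, 3, 6, 10, 13, 14

Matching residues: R2, H3, H6, R10, K13, H14.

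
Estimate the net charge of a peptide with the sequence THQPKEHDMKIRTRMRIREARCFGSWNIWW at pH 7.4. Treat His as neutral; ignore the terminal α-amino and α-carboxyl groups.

Near pH 7.4, K and R contribute +1 each, D and E contribute −1 each, and every other side chain (His included, as stated) is uncharged.
Positive (K, R): K5, K10, R12, R14, R16, R18, R21 → +7.
Negative (D, E): E6, D8, E19 → −3.
Net charge = (+7) + (−3) = +4.

+4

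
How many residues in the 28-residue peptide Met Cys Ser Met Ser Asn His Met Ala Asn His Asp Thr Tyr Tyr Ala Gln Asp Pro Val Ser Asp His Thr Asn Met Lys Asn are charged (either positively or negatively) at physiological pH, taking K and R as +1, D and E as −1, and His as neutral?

4

Charged side chains at pH ~7.4: K, R (positive); D, E (negative).
Matching residues: Asp12, Asp18, Asp22, Lys27.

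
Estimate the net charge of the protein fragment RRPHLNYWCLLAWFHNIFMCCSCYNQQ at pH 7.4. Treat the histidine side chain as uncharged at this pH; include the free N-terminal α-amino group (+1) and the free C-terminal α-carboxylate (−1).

At pH ~7.4 the Lys and Arg side chains are protonated (+1), the Asp and Glu side chains are deprotonated (−1), and with His taken as neutral all other side chains carry no charge.
Positive (K, R): R1, R2 → +2.
Negative (D, E): none → −0.
The N-terminus (+1) and C-terminus (−1) cancel.
Net charge = (+2) + (−0) = +2.

+2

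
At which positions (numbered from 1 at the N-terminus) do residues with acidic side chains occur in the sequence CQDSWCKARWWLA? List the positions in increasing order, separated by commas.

Only D (aspartate) and E (glutamate) carry a side-chain carboxylic acid.
Matching residues: D3.

3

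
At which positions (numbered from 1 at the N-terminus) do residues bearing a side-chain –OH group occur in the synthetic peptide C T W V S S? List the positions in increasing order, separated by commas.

2, 5, 6

S, T, and Y are the three residues with a side-chain hydroxyl.
Matching residues: T2, S5, S6.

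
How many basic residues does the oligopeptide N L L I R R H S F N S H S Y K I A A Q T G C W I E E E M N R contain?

The basic amino acids are Lys (K), Arg (R), and His (H).
Matching residues: R5, R6, H7, H12, K15, R30.

6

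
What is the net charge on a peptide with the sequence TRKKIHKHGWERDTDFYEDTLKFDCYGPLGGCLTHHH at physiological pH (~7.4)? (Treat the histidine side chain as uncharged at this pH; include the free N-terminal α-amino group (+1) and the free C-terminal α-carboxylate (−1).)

At pH ~7.4 the Lys and Arg side chains are protonated (+1), the Asp and Glu side chains are deprotonated (−1), and with His taken as neutral all other side chains carry no charge.
Positive (K, R): R2, K3, K4, K7, R12, K22 → +6.
Negative (D, E): E11, D13, D15, E18, D19, D24 → −6.
The N-terminus (+1) and C-terminus (−1) cancel.
Net charge = (+6) + (−6) = 0.

0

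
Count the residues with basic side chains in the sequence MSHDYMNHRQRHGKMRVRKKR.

Lysine (K), arginine (R), and histidine (H) have basic, nitrogen-containing side chains.
Matching residues: H3, H8, R9, R11, H12, K14, R16, R18, K19, K20, R21.

11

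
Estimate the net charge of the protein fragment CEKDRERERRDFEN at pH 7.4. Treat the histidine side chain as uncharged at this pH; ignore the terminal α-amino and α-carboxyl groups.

The side chains ionized at physiological pH are Lys/Arg (+1) and Asp/Glu (−1); with His treated as neutral, nothing else contributes.
Positive (K, R): K3, R5, R7, R9, R10 → +5.
Negative (D, E): E2, D4, E6, E8, D11, E13 → −6.
Net charge = (+5) + (−6) = −1.

-1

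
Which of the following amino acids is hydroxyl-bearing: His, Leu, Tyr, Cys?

Tyr

The –OH-bearing residues are Ser, Thr (aliphatic alcohols), and Tyr (phenol).
Of the listed options, only Tyr belongs to this group.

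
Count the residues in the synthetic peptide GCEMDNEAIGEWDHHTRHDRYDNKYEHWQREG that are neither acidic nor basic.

15

Acidic: D, E. Basic: K, R, H. All other residues are neither.
Matching residues: G1, C2, M4, N6, A8, I9, G10, W12, T16, Y21, N23, Y25, W28, Q29, G32.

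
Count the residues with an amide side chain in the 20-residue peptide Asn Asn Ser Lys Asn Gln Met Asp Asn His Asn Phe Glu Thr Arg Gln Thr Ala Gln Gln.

The amide-side-chain residues are Asn (N) and Gln (Q).
Matching residues: Asn1, Asn2, Asn5, Gln6, Asn9, Asn11, Gln16, Gln19, Gln20.

9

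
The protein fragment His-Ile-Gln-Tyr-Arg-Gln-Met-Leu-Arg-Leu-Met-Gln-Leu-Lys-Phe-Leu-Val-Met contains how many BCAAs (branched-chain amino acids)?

Valine (V), leucine (L), and isoleucine (I) are the branched-chain amino acids.
Matching residues: Ile2, Leu8, Leu10, Leu13, Leu16, Val17.

6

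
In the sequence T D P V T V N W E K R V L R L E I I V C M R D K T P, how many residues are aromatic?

1

Phenylalanine (F), tryptophan (W), and tyrosine (Y) have aromatic ring side chains.
Matching residues: W8.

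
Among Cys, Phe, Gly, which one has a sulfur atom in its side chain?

Cys

Only Cys (C) and Met (M) have a sulfur atom in the side chain.
Of the listed options, only Cys belongs to this group.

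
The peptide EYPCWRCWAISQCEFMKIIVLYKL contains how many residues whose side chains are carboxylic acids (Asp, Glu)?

Matching residues: E1, E14.

2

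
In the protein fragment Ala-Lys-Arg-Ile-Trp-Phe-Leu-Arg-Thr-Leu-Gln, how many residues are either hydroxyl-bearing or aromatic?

Hydroxyl-bearing: S, T, Y. Aromatic: F, W, Y.
Hydroxyl-bearing residues here: Thr9 (1).
Aromatic residues here: Trp5, Phe6 (2).
(Y belongs to both groups, but none appear in this sequence.) Total = 1 + 2 = 3.

3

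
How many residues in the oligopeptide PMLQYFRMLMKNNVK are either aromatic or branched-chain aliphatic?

Aromatic: F, W, Y. Branched-chain aliphatic: I, L, V.
Aromatic residues here: Y5, F6 (2).
Branched-chain aliphatic residues here: L3, L9, V14 (3).
The two groups share no amino acid, so total = 2 + 3 = 5.

5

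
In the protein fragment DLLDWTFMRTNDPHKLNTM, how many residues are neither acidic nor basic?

Acidic: D, E. Basic: K, R, H. All other residues are neither.
Matching residues: L2, L3, W5, T6, F7, M8, T10, N11, P13, L16, N17, T18, M19.

13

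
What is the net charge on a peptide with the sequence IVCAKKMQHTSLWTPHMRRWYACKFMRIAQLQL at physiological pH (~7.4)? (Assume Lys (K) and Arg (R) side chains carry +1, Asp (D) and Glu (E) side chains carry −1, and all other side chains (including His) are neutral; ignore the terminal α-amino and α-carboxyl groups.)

+6

Positive (K, R): K5, K6, R18, R19, K24, R27 → +6.
Negative (D, E): none → −0.
Net charge = (+6) + (−0) = +6.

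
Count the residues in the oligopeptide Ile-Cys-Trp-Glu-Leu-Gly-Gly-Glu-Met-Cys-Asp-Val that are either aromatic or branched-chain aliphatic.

Aromatic: F, W, Y. Branched-chain aliphatic: I, L, V.
Aromatic residues here: Trp3 (1).
Branched-chain aliphatic residues here: Ile1, Leu5, Val12 (3).
The two groups share no amino acid, so total = 1 + 3 = 4.

4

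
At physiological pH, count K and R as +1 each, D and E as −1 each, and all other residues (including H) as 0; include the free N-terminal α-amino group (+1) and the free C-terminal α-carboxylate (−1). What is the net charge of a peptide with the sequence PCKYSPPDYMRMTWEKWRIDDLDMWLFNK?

0

Positive (K, R): K3, R11, K16, R18, K29 → +5.
Negative (D, E): D8, E15, D20, D21, D23 → −5.
The N-terminus (+1) and C-terminus (−1) cancel.
Net charge = (+5) + (−5) = 0.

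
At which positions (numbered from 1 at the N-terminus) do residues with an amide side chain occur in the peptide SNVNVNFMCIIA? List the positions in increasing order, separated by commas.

2, 4, 6

Only N (asparagine) and Q (glutamine) carry a side-chain carboxamide.
Matching residues: N2, N4, N6.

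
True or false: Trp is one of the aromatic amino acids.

True

Phenylalanine (F), tryptophan (W), and tyrosine (Y) have aromatic ring side chains.
Tryptophan is in this group.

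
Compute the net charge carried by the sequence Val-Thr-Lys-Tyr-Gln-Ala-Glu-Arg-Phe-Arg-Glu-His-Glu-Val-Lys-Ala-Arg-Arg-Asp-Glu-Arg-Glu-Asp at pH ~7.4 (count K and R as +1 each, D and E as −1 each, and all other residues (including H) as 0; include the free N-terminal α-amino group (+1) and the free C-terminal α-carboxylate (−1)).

0

Positive (K, R): Lys3, Arg8, Arg10, Lys15, Arg17, Arg18, Arg21 → +7.
Negative (D, E): Glu7, Glu11, Glu13, Asp19, Glu20, Glu22, Asp23 → −7.
The N-terminus (+1) and C-terminus (−1) cancel.
Net charge = (+7) + (−7) = 0.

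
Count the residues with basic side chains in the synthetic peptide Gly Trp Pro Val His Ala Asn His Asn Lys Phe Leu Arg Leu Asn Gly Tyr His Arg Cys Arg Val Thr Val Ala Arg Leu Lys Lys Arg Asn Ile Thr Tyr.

11

Lysine (K), arginine (R), and histidine (H) have basic, nitrogen-containing side chains.
Matching residues: His5, His8, Lys10, Arg13, His18, Arg19, Arg21, Arg26, Lys28, Lys29, Arg30.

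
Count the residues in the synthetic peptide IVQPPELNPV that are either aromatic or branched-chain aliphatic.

Aromatic: F, W, Y. Branched-chain aliphatic: I, L, V.
Aromatic residues here: none (0).
Branched-chain aliphatic residues here: I1, V2, L7, V10 (4).
The two groups share no amino acid, so total = 0 + 4 = 4.

4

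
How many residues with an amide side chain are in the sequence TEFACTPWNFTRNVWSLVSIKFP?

2

The amide-side-chain residues are Asn (N) and Gln (Q).
Matching residues: N9, N13.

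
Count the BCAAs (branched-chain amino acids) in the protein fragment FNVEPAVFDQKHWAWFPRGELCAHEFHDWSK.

3

V, L, and I make up the branched-chain aliphatic group.
Matching residues: V3, V7, L21.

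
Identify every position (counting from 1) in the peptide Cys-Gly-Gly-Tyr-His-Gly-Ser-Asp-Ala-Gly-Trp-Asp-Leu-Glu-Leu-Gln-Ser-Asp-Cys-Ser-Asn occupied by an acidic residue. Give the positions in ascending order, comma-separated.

The acidic residues are Asp (D) and Glu (E), whose side chains end in a carboxylate group.
Matching residues: Asp8, Asp12, Glu14, Asp18.

8, 12, 14, 18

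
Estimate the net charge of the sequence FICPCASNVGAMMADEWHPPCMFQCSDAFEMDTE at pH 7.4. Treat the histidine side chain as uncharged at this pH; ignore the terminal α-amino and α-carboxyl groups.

At pH ~7.4 the Lys and Arg side chains are protonated (+1), the Asp and Glu side chains are deprotonated (−1), and with His taken as neutral all other side chains carry no charge.
Positive (K, R): none → +0.
Negative (D, E): D15, E16, D27, E30, D32, E34 → −6.
Net charge = (+0) + (−6) = −6.

-6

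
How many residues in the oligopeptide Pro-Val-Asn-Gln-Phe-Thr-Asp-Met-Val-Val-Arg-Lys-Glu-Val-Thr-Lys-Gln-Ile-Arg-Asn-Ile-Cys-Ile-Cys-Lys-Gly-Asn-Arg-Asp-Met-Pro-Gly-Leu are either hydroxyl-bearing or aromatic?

3

Hydroxyl-bearing: S, T, Y. Aromatic: F, W, Y.
Hydroxyl-bearing residues here: Thr6, Thr15 (2).
Aromatic residues here: Phe5 (1).
(Y belongs to both groups, but none appear in this sequence.) Total = 2 + 1 = 3.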